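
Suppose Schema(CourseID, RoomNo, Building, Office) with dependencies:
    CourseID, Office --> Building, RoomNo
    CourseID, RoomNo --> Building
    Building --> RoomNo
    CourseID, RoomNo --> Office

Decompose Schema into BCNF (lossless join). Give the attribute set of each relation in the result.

Candidate keys of the original relation: {Building, CourseID}, {CourseID, Office}, {CourseID, RoomNo}.
In {Building, CourseID, Office, RoomNo}, {Building} is not a superkey ({Building}⁺ restricted to this set is {Building, RoomNo}), so split on Building --> RoomNo into {Building, RoomNo} and {Building, CourseID, Office}.
{Building, RoomNo}: every determinant is a superkey — BCNF.
{Building, CourseID, Office}: every determinant is a superkey — BCNF.

{Building, CourseID, Office}; {Building, RoomNo}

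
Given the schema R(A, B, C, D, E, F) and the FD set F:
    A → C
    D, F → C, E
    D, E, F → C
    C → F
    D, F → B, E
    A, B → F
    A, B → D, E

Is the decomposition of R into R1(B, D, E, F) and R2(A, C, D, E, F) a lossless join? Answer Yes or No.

Yes

The shared attributes are {D, E, F} and {D, E, F}⁺ = {B, C, D, E, F}.
R1 is contained in that closure, so R1 ∩ R2 → R1 holds and the join is lossless.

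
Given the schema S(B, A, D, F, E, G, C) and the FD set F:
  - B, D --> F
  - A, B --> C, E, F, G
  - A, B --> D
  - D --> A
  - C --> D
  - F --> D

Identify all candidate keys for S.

{A, B}, {B, C}, {B, D}, {B, F}

Attributes never on any right-hand side: {B} — every candidate key must contain it.
Closure of {A, B} is {A, B, C, D, E, F, G}, the whole schema; {A, B} is a candidate key.
Closure of {B, C} is {A, B, C, D, E, F, G}, the whole schema; {B, C} is a candidate key.
Closure of {B, D} is {A, B, C, D, E, F, G}, the whole schema; {B, D} is a candidate key.
Closure of {B, F} is {A, B, C, D, E, F, G}, the whole schema; {B, F} is a candidate key.
These are minimal and exhaustive — every other superkey contains one of them.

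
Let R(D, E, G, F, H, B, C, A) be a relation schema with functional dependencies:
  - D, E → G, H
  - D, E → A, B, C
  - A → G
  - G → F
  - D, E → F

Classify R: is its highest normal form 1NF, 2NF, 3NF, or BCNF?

2NF

Candidate key: {D, E}. Prime attributes: {D, E}.
For A → G we have {A}⁺ = {A, F, G}; {A} is not a superkey, so BCNF fails.
A → G has non-prime {G} on the right and a non-superkey on the left, so 3NF fails.
No non-prime attribute depends on a proper subset of any candidate key, so 2NF holds.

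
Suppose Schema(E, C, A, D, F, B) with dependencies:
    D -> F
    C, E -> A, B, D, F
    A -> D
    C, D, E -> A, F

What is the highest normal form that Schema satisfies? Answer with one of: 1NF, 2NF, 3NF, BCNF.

2NF

Candidate key: {C, E}. Prime attributes: {C, E}.
D -> F: {D}⁺ = {D, F}, which is not all of the attributes, so the left side is not a superkey — BCNF is violated.
D -> F determines the non-prime attribute {F} from a non-superkey — 3NF is violated.
No proper subset of a key has a non-prime attribute in its closure, so there is no partial dependency; 2NF holds.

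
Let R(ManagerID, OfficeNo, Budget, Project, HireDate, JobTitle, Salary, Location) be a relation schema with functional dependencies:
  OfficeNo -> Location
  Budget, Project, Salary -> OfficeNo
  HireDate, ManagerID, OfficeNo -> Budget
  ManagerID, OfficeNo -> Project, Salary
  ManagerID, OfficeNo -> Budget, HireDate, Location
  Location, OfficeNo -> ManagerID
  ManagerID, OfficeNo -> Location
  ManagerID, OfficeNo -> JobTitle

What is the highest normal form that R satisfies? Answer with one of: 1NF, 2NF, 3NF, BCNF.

BCNF

Candidate keys: {Budget, Project, Salary}, {OfficeNo}. Prime attributes: {Budget, OfficeNo, Project, Salary}.
The left-hand side of every FD is a superkey, so BCNF is satisfied.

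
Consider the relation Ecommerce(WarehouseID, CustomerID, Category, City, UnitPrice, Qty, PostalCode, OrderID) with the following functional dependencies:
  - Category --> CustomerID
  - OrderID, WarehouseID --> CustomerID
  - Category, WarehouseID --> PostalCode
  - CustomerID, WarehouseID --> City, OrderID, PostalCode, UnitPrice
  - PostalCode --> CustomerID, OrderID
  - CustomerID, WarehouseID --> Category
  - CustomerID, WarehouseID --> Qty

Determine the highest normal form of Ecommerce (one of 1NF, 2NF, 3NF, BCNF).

3NF

Candidate keys: {Category, WarehouseID}, {CustomerID, WarehouseID}, {OrderID, WarehouseID}, {PostalCode, WarehouseID}. Prime attributes: {Category, CustomerID, OrderID, PostalCode, WarehouseID}.
Category --> CustomerID: {Category}⁺ = {Category, CustomerID}, which is not all of the attributes, so the left side is not a superkey — BCNF is violated.
But every attribute on its right side ({CustomerID}) is prime, and the same holds for every other non-superkey FD, so 3NF still holds.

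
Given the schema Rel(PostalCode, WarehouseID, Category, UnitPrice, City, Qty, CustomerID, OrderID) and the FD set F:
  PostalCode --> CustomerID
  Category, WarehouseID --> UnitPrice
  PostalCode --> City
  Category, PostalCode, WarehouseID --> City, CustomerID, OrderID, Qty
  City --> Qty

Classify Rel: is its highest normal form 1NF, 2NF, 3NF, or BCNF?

Candidate key: {Category, PostalCode, WarehouseID}. Prime attributes: {Category, PostalCode, WarehouseID}.
For PostalCode --> CustomerID we have {PostalCode}⁺ = {City, CustomerID, PostalCode, Qty}; {PostalCode} is not a superkey, so BCNF fails.
Because {CustomerID} is non-prime and the left side of PostalCode --> CustomerID is not a superkey, the relation is not in 3NF.
Since {PostalCode} ⊂ {Category, PostalCode, WarehouseID} and {PostalCode}⁺ ⊇ {City, CustomerID, Qty} with {City, CustomerID, Qty} non-prime, there is a partial dependency; 2NF fails.

1NF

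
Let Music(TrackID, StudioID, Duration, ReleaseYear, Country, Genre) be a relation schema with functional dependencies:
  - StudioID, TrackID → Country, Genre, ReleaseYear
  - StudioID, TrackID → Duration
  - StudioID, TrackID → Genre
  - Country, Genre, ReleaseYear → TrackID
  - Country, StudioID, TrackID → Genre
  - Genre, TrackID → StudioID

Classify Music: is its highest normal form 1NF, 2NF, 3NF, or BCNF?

BCNF

Candidate keys: {Country, Genre, ReleaseYear}, {Genre, TrackID}, {StudioID, TrackID}. Prime attributes: {Country, Genre, ReleaseYear, StudioID, TrackID}.
Every FD has a superkey on the left, so the relation is in BCNF.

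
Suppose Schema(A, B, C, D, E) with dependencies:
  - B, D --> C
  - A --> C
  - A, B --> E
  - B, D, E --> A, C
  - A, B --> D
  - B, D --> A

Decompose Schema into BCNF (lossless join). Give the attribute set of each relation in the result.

{A, B, D, E}; {A, C}

Candidate keys of the original relation: {A, B}, {B, D}.
In {A, B, C, D, E}, {A} is not a superkey ({A}⁺ restricted to this set is {A, C}), so split on A --> C into {A, C} and {A, B, D, E}.
{A, C}: every determinant is a superkey — BCNF.
{A, B, D, E}: every determinant is a superkey — BCNF.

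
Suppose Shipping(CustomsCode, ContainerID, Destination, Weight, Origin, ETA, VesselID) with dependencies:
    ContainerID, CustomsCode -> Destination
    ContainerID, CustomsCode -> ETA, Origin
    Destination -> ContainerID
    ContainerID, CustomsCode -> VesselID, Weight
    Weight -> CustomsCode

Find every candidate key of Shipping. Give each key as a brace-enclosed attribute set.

{ContainerID, CustomsCode}, {ContainerID, Weight}, {CustomsCode, Destination}, {Destination, Weight}

{ContainerID, CustomsCode}⁺ = {ContainerID, CustomsCode, Destination, ETA, Origin, VesselID, Weight} — all of the relation — so {ContainerID, CustomsCode} is a candidate key.
{ContainerID, Weight}⁺ = {ContainerID, CustomsCode, Destination, ETA, Origin, VesselID, Weight} — all of the relation — so {ContainerID, Weight} is a candidate key.
{CustomsCode, Destination}⁺ = {ContainerID, CustomsCode, Destination, ETA, Origin, VesselID, Weight} — all of the relation — so {CustomsCode, Destination} is a candidate key.
{Destination, Weight}⁺ = {ContainerID, CustomsCode, Destination, ETA, Origin, VesselID, Weight} — all of the relation — so {Destination, Weight} is a candidate key.
Any other superkey properly contains one of these, so there are no further candidate keys.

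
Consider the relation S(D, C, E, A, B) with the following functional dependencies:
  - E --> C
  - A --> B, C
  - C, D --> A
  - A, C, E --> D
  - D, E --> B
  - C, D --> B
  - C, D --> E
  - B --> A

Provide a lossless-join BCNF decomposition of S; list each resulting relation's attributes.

Candidate keys of the original relation: {A, D}, {A, E}, {B, D}, {B, E}, {C, D}, {D, E}.
{A, B, C, D, E}: {E} determines {C, E} here but is not a superkey — split on E --> C, giving {C, E} and {A, B, D, E}.
{C, E}: every determinant is a superkey — BCNF.
{A, B, D, E}: {A} determines {A, B} here but is not a superkey — split on A --> B, giving {A, B} and {A, D, E}.
{A, B}: every determinant is a superkey — BCNF.
{A, D, E}: every determinant is a superkey — BCNF.

{A, B}; {A, D, E}; {C, E}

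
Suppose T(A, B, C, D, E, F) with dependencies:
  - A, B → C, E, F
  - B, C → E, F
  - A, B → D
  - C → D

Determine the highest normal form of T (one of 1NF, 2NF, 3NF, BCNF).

Candidate key: {A, B}. Prime attributes: {A, B}.
B, C → E, F: {B, C}⁺ = {B, C, D, E, F}, which is not all of the attributes, so the left side is not a superkey — BCNF is violated.
B, C → E, F has non-prime {E, F} on the right and a non-superkey on the left, so 3NF fails.
No non-prime attribute depends on a proper subset of any candidate key, so 2NF holds.

2NF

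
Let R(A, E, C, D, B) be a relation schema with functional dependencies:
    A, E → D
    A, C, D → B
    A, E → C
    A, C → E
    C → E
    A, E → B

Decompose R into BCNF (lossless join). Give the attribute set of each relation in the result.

Candidate keys of the original relation: {A, C}, {A, E}.
In {A, B, C, D, E}, {C} is not a superkey ({C}⁺ restricted to this set is {C, E}), so split on C → E into {C, E} and {A, B, C, D}.
{C, E}: every determinant is a superkey — BCNF.
{A, B, C, D}: every determinant is a superkey — BCNF.

{A, B, C, D}; {C, E}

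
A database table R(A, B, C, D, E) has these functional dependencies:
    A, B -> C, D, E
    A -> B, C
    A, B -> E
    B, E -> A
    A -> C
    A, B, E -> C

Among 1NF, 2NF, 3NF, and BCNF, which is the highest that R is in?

BCNF

Candidate keys: {A}, {B, E}. Prime attributes: {A, B, E}.
Every FD has a superkey on the left, so the relation is in BCNF.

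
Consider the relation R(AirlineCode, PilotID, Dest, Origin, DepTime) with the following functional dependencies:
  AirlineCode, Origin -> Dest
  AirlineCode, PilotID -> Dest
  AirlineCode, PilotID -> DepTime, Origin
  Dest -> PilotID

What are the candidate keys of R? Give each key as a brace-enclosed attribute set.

No FD produces {AirlineCode}, so it must be in every candidate key.
Closure of {AirlineCode, Dest} is {AirlineCode, DepTime, Dest, Origin, PilotID}, the whole schema; {AirlineCode, Dest} is a candidate key.
Closure of {AirlineCode, Origin} is {AirlineCode, DepTime, Dest, Origin, PilotID}, the whole schema; {AirlineCode, Origin} is a candidate key.
Closure of {AirlineCode, PilotID} is {AirlineCode, DepTime, Dest, Origin, PilotID}, the whole schema; {AirlineCode, PilotID} is a candidate key.
No proper subset of any of these is a key, and no other minimal superkey exists.

{AirlineCode, Dest}, {AirlineCode, Origin}, {AirlineCode, PilotID}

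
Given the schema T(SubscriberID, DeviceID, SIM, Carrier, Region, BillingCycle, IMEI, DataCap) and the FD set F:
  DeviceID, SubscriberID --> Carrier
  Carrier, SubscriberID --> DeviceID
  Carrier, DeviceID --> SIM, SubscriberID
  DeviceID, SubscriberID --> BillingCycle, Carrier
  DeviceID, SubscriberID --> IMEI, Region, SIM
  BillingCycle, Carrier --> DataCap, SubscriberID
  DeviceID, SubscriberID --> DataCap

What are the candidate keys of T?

{BillingCycle, Carrier}, {Carrier, DeviceID}, {Carrier, SubscriberID}, {DeviceID, SubscriberID}

{BillingCycle, Carrier}⁺ = {BillingCycle, Carrier, DataCap, DeviceID, IMEI, Region, SIM, SubscriberID} — all of the relation — so {BillingCycle, Carrier} is a candidate key.
{Carrier, DeviceID}⁺ = {BillingCycle, Carrier, DataCap, DeviceID, IMEI, Region, SIM, SubscriberID} — all of the relation — so {Carrier, DeviceID} is a candidate key.
{Carrier, SubscriberID}⁺ = {BillingCycle, Carrier, DataCap, DeviceID, IMEI, Region, SIM, SubscriberID} — all of the relation — so {Carrier, SubscriberID} is a candidate key.
{DeviceID, SubscriberID}⁺ = {BillingCycle, Carrier, DataCap, DeviceID, IMEI, Region, SIM, SubscriberID} — all of the relation — so {DeviceID, SubscriberID} is a candidate key.
Any other superkey properly contains one of these, so there are no further candidate keys.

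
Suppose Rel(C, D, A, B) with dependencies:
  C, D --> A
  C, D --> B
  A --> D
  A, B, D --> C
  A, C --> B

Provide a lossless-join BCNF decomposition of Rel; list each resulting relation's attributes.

{A, B, C}; {A, D}

Candidate keys of the original relation: {A, B}, {A, C}, {C, D}.
Within {A, B, C, D}: {A}⁺ ∩ {A, B, C, D} = {A, D}, not the whole set, so A --> D violates BCNF; decompose into {A, D} and {A, B, C}.
{A, D} has no BCNF violation.
{A, B, C} has no BCNF violation.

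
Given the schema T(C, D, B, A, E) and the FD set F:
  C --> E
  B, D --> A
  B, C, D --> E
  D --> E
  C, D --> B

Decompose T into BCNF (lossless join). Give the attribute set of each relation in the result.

Candidate key of the original relation: {C, D}.
Within {A, B, C, D, E}: {C}⁺ ∩ {A, B, C, D, E} = {C, E}, not the whole set, so C --> E violates BCNF; decompose into {C, E} and {A, B, C, D}.
{C, E} has no BCNF violation.
Within {A, B, C, D}: {B, D}⁺ ∩ {A, B, C, D} = {A, B, D}, not the whole set, so B, D --> A violates BCNF; decompose into {A, B, D} and {B, C, D}.
{A, B, D} has no BCNF violation.
{B, C, D} has no BCNF violation.

{A, B, D}; {B, C, D}; {C, E}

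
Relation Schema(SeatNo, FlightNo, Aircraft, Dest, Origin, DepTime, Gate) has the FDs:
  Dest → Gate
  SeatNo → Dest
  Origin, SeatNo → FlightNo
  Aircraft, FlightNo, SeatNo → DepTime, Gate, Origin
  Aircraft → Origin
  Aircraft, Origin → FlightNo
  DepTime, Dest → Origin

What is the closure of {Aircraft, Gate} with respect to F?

{Aircraft, FlightNo, Gate, Origin}

Start with {Aircraft, Gate}.
Aircraft → Origin applies; add {Origin} → now {Aircraft, Gate, Origin}.
Aircraft, Origin → FlightNo applies; add {FlightNo} → now {Aircraft, FlightNo, Gate, Origin}.
No further FD applies.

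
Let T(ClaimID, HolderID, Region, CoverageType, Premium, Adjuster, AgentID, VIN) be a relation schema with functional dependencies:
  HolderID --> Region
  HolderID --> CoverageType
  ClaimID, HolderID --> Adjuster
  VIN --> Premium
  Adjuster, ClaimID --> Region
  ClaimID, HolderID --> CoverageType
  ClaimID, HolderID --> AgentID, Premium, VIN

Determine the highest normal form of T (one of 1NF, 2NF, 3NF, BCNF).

1NF

Candidate key: {ClaimID, HolderID}. Prime attributes: {ClaimID, HolderID}.
For HolderID --> Region we have {HolderID}⁺ = {CoverageType, HolderID, Region}; {HolderID} is not a superkey, so BCNF fails.
HolderID --> Region has non-prime {Region} on the right and a non-superkey on the left, so 3NF fails.
{HolderID} is a proper subset of the key {ClaimID, HolderID}, and {HolderID}⁺ contains the non-prime attributes {CoverageType, Region} — a partial dependency, so 2NF is violated.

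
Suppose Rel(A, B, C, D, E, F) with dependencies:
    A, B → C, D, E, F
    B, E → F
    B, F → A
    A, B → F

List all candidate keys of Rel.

Attributes never on any right-hand side: {B} — every candidate key must contain it.
{A, B}⁺ = {A, B, C, D, E, F} — all of the relation — so {A, B} is a candidate key.
{B, E}⁺ = {A, B, C, D, E, F} — all of the relation — so {B, E} is a candidate key.
{B, F}⁺ = {A, B, C, D, E, F} — all of the relation — so {B, F} is a candidate key.
These are minimal and exhaustive — every other superkey contains one of them.

{A, B}, {B, E}, {B, F}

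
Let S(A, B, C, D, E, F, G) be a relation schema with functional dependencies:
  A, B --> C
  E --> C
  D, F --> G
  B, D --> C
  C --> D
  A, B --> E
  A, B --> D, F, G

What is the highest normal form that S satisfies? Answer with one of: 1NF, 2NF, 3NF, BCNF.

Candidate key: {A, B}. Prime attributes: {A, B}.
E --> C: {E}⁺ = {C, D, E}, which is not all of the attributes, so the left side is not a superkey — BCNF is violated.
E --> C has non-prime {C} on the right and a non-superkey on the left, so 3NF fails.
No proper subset of a key has a non-prime attribute in its closure, so there is no partial dependency; 2NF holds.

2NF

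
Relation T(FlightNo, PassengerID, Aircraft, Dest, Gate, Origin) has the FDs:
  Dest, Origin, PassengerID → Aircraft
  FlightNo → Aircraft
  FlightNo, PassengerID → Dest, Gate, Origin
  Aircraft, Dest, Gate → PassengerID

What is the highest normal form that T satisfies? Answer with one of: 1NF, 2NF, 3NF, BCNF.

Candidate keys: {Dest, FlightNo, Gate}, {FlightNo, PassengerID}. Prime attributes: {Dest, FlightNo, Gate, PassengerID}.
Dest, Origin, PassengerID → Aircraft breaks BCNF: {Dest, Origin, PassengerID}⁺ = {Aircraft, Dest, Origin, PassengerID}, so {Dest, Origin, PassengerID} is not a superkey.
Because {Aircraft} is non-prime and the left side of Dest, Origin, PassengerID → Aircraft is not a superkey, the relation is not in 3NF.
The proper key subset {FlightNo} of {FlightNo, PassengerID} determines non-prime {Aircraft}, so the relation is not even in 2NF.

1NF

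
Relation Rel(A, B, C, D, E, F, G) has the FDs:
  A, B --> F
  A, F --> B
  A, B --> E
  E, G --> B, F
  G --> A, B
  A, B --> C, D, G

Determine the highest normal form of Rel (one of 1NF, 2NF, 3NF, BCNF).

Candidate keys: {A, B}, {A, F}, {G}. Prime attributes: {A, B, F, G}.
Every FD has a superkey on the left, so the relation is in BCNF.

BCNF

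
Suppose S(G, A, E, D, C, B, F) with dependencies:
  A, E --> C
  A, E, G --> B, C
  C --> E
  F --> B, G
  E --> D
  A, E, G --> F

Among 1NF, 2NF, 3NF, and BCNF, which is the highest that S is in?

1NF

Candidate keys: {A, C, F}, {A, C, G}, {A, E, F}, {A, E, G}. Prime attributes: {A, C, E, F, G}.
A, E --> C: {A, E}⁺ = {A, C, D, E}, which is not all of the attributes, so the left side is not a superkey — BCNF is violated.
F --> B, G has non-prime {B} on the right and a non-superkey on the left, so 3NF fails.
{C} is a proper subset of the key {A, C, F}, and {C}⁺ contains the non-prime attribute {D} — a partial dependency, so 2NF is violated.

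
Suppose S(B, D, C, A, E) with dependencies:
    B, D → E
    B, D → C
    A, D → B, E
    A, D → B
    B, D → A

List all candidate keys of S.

Attributes never on any right-hand side: {D} — every candidate key must contain it.
{A, D} is a candidate key since {A, D}⁺ = {A, B, C, D, E} covers every attribute.
{B, D} is a candidate key since {B, D}⁺ = {A, B, C, D, E} covers every attribute.
No proper subset of any of these is a key, and no other minimal superkey exists.

{A, D}, {B, D}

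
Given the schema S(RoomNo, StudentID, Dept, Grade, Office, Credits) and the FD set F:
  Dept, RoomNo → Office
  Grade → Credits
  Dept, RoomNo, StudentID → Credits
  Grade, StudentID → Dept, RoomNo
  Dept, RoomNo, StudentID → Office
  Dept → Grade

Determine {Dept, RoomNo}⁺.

Start with {Dept, RoomNo}.
Dept, RoomNo → Office applies; add {Office} → now {Dept, Office, RoomNo}.
Dept → Grade applies; add {Grade} → now {Dept, Grade, Office, RoomNo}.
Grade → Credits applies; add {Credits} → now {Credits, Dept, Grade, Office, RoomNo}.
No further FD applies.

{Credits, Dept, Grade, Office, RoomNo}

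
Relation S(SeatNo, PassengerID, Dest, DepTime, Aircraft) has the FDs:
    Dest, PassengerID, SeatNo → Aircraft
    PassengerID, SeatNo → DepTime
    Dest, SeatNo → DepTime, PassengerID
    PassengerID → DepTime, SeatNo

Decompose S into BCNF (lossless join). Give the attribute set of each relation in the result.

Candidate keys of the original relation: {Dest, PassengerID}, {Dest, SeatNo}.
{Aircraft, DepTime, Dest, PassengerID, SeatNo}: {PassengerID, SeatNo} determines {DepTime, PassengerID, SeatNo} here but is not a superkey — split on PassengerID, SeatNo → DepTime, giving {DepTime, PassengerID, SeatNo} and {Aircraft, Dest, PassengerID, SeatNo}.
{DepTime, PassengerID, SeatNo}: every determinant is a superkey — BCNF.
{Aircraft, Dest, PassengerID, SeatNo}: {PassengerID} determines {PassengerID, SeatNo} here but is not a superkey — split on PassengerID → SeatNo, giving {PassengerID, SeatNo} and {Aircraft, Dest, PassengerID}.
{PassengerID, SeatNo}: every determinant is a superkey — BCNF.
{Aircraft, Dest, PassengerID}: every determinant is a superkey — BCNF.

{Aircraft, Dest, PassengerID}; {DepTime, PassengerID, SeatNo}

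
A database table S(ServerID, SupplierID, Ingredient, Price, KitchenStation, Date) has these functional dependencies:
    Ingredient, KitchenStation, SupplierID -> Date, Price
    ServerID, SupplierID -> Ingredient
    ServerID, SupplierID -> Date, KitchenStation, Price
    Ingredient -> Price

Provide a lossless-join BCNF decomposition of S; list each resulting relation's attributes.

{Date, Ingredient, KitchenStation, SupplierID}; {Ingredient, KitchenStation, ServerID, SupplierID}; {Ingredient, Price}

Candidate key of the original relation: {ServerID, SupplierID}.
{Date, Ingredient, KitchenStation, Price, ServerID, SupplierID}: {Ingredient, KitchenStation, SupplierID} determines {Date, Ingredient, KitchenStation, Price, SupplierID} here but is not a superkey — split on Ingredient, KitchenStation, SupplierID -> Date, Price, giving {Date, Ingredient, KitchenStation, Price, SupplierID} and {Ingredient, KitchenStation, ServerID, SupplierID}.
{Date, Ingredient, KitchenStation, Price, SupplierID}: {Ingredient} determines {Ingredient, Price} here but is not a superkey — split on Ingredient -> Price, giving {Ingredient, Price} and {Date, Ingredient, KitchenStation, SupplierID}.
{Ingredient, Price} has no BCNF violation.
{Date, Ingredient, KitchenStation, SupplierID} has no BCNF violation.
{Ingredient, KitchenStation, ServerID, SupplierID} has no BCNF violation.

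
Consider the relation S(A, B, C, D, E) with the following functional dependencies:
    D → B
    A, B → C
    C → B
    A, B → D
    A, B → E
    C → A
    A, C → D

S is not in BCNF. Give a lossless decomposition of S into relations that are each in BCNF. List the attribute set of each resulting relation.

{A, C, D, E}; {B, D}

Candidate keys of the original relation: {A, B}, {A, D}, {C}.
Within {A, B, C, D, E}: {D}⁺ ∩ {A, B, C, D, E} = {B, D}, not the whole set, so D → B violates BCNF; decompose into {B, D} and {A, C, D, E}.
{B, D} has no BCNF violation.
{A, C, D, E} has no BCNF violation.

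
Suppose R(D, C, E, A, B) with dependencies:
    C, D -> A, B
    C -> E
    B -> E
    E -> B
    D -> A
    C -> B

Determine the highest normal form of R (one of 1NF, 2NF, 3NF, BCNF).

1NF

Candidate key: {C, D}. Prime attributes: {C, D}.
For C -> E we have {C}⁺ = {B, C, E}; {C} is not a superkey, so BCNF fails.
C -> E has non-prime {E} on the right and a non-superkey on the left, so 3NF fails.
Since {C} ⊂ {C, D} and {C}⁺ ⊇ {B, E} with {B, E} non-prime, there is a partial dependency; 2NF fails.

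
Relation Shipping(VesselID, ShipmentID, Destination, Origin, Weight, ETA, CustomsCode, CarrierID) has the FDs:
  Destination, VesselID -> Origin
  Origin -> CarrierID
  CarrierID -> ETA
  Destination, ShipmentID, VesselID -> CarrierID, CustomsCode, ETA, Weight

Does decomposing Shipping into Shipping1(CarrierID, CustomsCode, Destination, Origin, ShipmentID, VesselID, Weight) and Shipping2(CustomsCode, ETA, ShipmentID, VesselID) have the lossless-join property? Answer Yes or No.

No

The shared attributes are {CustomsCode, ShipmentID, VesselID} and {CustomsCode, ShipmentID, VesselID}⁺ = {CustomsCode, ShipmentID, VesselID}.
Shipping1 ⊄ {CustomsCode, ShipmentID, VesselID} and Shipping2 ⊄ {CustomsCode, ShipmentID, VesselID}, so the split is lossy.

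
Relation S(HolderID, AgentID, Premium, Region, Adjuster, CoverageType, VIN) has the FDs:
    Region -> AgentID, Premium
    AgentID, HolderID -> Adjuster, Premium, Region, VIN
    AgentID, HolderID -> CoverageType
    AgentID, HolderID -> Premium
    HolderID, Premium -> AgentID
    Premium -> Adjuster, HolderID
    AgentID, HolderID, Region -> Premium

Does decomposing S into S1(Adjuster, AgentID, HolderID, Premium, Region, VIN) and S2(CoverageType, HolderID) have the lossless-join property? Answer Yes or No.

No

S1 ∩ S2 = {HolderID}; its closure under F is {HolderID}.
The closure covers neither S1 nor S2 entirely; the join is not lossless.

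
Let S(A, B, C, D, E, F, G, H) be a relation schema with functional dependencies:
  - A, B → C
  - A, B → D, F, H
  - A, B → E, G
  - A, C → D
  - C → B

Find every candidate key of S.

{A} never appears on the right of any FD, so every key must include it.
{A, B} is a candidate key since {A, B}⁺ = {A, B, C, D, E, F, G, H} covers every attribute.
{A, C} is a candidate key since {A, C}⁺ = {A, B, C, D, E, F, G, H} covers every attribute.
These are minimal and exhaustive — every other superkey contains one of them.

{A, B}, {A, C}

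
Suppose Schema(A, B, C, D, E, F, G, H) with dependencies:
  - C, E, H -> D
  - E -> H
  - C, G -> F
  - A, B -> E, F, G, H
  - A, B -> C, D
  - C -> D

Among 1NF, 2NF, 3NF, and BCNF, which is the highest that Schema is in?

Candidate key: {A, B}. Prime attributes: {A, B}.
C, E, H -> D breaks BCNF: {C, E, H}⁺ = {C, D, E, H}, so {C, E, H} is not a superkey.
C, E, H -> D determines the non-prime attribute {D} from a non-superkey — 3NF is violated.
No proper subset of a key has a non-prime attribute in its closure, so there is no partial dependency; 2NF holds.

2NF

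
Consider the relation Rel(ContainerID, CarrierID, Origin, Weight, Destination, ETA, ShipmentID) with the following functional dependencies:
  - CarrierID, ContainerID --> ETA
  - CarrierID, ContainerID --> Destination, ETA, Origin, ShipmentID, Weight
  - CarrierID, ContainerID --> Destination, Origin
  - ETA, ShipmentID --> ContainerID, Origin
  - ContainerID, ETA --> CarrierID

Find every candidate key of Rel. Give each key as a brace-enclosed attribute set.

{CarrierID, ContainerID}, {ContainerID, ETA}, {ETA, ShipmentID}

Closure of {CarrierID, ContainerID} is {CarrierID, ContainerID, Destination, ETA, Origin, ShipmentID, Weight}, the whole schema; {CarrierID, ContainerID} is a candidate key.
Closure of {ContainerID, ETA} is {CarrierID, ContainerID, Destination, ETA, Origin, ShipmentID, Weight}, the whole schema; {ContainerID, ETA} is a candidate key.
Closure of {ETA, ShipmentID} is {CarrierID, ContainerID, Destination, ETA, Origin, ShipmentID, Weight}, the whole schema; {ETA, ShipmentID} is a candidate key.
These are minimal and exhaustive — every other superkey contains one of them.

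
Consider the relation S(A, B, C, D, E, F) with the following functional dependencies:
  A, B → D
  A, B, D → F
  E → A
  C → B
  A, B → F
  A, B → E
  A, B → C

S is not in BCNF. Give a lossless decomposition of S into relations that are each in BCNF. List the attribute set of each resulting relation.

Candidate keys of the original relation: {A, B}, {A, C}, {B, E}, {C, E}.
Within {A, B, C, D, E, F}: {E}⁺ ∩ {A, B, C, D, E, F} = {A, E}, not the whole set, so E → A violates BCNF; decompose into {A, E} and {B, C, D, E, F}.
{A, E}: every determinant is a superkey — BCNF.
Within {B, C, D, E, F}: {C}⁺ ∩ {B, C, D, E, F} = {B, C}, not the whole set, so C → B violates BCNF; decompose into {B, C} and {C, D, E, F}.
{B, C}: every determinant is a superkey — BCNF.
{C, D, E, F}: every determinant is a superkey — BCNF.

{A, E}; {B, C}; {C, D, E, F}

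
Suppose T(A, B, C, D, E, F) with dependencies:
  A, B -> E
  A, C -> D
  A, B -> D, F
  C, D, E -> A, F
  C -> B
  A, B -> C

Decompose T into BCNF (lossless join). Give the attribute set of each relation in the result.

Candidate keys of the original relation: {A, B}, {A, C}, {C, D, E}.
Within {A, B, C, D, E, F}: {C}⁺ ∩ {A, B, C, D, E, F} = {B, C}, not the whole set, so C -> B violates BCNF; decompose into {B, C} and {A, C, D, E, F}.
{B, C}: every determinant is a superkey — BCNF.
{A, C, D, E, F}: every determinant is a superkey — BCNF.

{A, C, D, E, F}; {B, C}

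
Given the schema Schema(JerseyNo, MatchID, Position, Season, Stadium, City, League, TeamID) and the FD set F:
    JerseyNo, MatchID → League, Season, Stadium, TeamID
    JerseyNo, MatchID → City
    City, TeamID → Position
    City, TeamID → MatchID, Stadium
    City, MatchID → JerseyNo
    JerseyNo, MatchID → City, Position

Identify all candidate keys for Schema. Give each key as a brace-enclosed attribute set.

{City, MatchID}, {City, TeamID}, {JerseyNo, MatchID}

Closure of {City, MatchID} is {City, JerseyNo, League, MatchID, Position, Season, Stadium, TeamID}, the whole schema; {City, MatchID} is a candidate key.
Closure of {City, TeamID} is {City, JerseyNo, League, MatchID, Position, Season, Stadium, TeamID}, the whole schema; {City, TeamID} is a candidate key.
Closure of {JerseyNo, MatchID} is {City, JerseyNo, League, MatchID, Position, Season, Stadium, TeamID}, the whole schema; {JerseyNo, MatchID} is a candidate key.
These are minimal and exhaustive — every other superkey contains one of them.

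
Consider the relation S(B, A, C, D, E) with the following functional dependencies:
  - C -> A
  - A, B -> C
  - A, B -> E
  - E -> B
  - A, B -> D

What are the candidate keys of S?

{A, B}, {A, E}, {B, C}, {C, E}

Closure of {A, B} is {A, B, C, D, E}, the whole schema; {A, B} is a candidate key.
Closure of {A, E} is {A, B, C, D, E}, the whole schema; {A, E} is a candidate key.
Closure of {B, C} is {A, B, C, D, E}, the whole schema; {B, C} is a candidate key.
Closure of {C, E} is {A, B, C, D, E}, the whole schema; {C, E} is a candidate key.
Any other superkey properly contains one of these, so there are no further candidate keys.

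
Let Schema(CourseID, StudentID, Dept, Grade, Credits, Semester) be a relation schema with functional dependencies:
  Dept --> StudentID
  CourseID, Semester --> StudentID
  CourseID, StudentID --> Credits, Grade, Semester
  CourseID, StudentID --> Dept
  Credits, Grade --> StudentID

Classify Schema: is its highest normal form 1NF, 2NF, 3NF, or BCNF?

3NF

Candidate keys: {CourseID, Credits, Grade}, {CourseID, Dept}, {CourseID, Semester}, {CourseID, StudentID}. Prime attributes: {CourseID, Credits, Dept, Grade, Semester, StudentID}.
For Dept --> StudentID we have {Dept}⁺ = {Dept, StudentID}; {Dept} is not a superkey, so BCNF fails.
Since {StudentID} ⊆ prime attributes and every other non-superkey FD also has a prime right side, the schema is in 3NF.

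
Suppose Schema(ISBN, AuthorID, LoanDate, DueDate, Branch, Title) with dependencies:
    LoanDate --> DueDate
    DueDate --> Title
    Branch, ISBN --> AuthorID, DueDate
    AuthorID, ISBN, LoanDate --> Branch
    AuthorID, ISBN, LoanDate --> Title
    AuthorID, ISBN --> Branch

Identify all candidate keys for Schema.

{ISBN, LoanDate} never appear on the right of any FD, so every key must include all of them.
{AuthorID, ISBN, LoanDate}⁺ = {AuthorID, Branch, DueDate, ISBN, LoanDate, Title}, which is every attribute, so {AuthorID, ISBN, LoanDate} is a candidate key.
{Branch, ISBN, LoanDate}⁺ = {AuthorID, Branch, DueDate, ISBN, LoanDate, Title}, which is every attribute, so {Branch, ISBN, LoanDate} is a candidate key.
These are minimal and exhaustive — every other superkey contains one of them.

{AuthorID, ISBN, LoanDate}, {Branch, ISBN, LoanDate}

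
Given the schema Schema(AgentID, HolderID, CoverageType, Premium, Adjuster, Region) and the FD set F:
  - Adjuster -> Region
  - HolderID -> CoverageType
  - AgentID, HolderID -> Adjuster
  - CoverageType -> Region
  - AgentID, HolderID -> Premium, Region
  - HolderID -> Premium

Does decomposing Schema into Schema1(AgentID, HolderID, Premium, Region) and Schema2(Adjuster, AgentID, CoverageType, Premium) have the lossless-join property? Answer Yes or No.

No

Schema1 ∩ Schema2 = {AgentID, Premium}; its closure under F is {AgentID, Premium}.
Schema1 ⊄ {AgentID, Premium} and Schema2 ⊄ {AgentID, Premium}, so the split is lossy.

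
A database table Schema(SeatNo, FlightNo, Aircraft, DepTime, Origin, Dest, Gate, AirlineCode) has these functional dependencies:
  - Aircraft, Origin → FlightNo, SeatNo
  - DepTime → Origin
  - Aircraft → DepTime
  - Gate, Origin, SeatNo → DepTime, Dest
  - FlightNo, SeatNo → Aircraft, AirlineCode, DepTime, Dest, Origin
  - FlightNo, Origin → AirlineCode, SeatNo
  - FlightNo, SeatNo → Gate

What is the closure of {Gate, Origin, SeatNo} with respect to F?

{DepTime, Dest, Gate, Origin, SeatNo}

Start with {Gate, Origin, SeatNo}.
Gate, Origin, SeatNo → DepTime, Dest applies; add {DepTime, Dest} → now {DepTime, Dest, Gate, Origin, SeatNo}.
No further FD applies.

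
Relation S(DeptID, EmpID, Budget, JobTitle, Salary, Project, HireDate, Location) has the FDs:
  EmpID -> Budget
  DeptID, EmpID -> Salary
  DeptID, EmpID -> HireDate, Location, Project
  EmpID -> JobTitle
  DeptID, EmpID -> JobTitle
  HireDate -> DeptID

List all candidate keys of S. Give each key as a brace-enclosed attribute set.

{DeptID, EmpID}, {EmpID, HireDate}

Attributes never on any right-hand side: {EmpID} — every candidate key must contain it.
{DeptID, EmpID} is a candidate key since {DeptID, EmpID}⁺ = {Budget, DeptID, EmpID, HireDate, JobTitle, Location, Project, Salary} covers every attribute.
{EmpID, HireDate} is a candidate key since {EmpID, HireDate}⁺ = {Budget, DeptID, EmpID, HireDate, JobTitle, Location, Project, Salary} covers every attribute.
These are minimal and exhaustive — every other superkey contains one of them.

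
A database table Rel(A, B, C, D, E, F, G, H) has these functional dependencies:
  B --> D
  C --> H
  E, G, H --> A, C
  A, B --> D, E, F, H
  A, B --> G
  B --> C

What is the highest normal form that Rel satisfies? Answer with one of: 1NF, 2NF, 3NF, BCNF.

1NF

Candidate keys: {A, B}, {B, E, G}. Prime attributes: {A, B, E, G}.
For B --> D we have {B}⁺ = {B, C, D, H}; {B} is not a superkey, so BCNF fails.
Because {D} is non-prime and the left side of B --> D is not a superkey, the relation is not in 3NF.
{B} is a proper subset of the key {A, B}, and {B}⁺ contains the non-prime attributes {C, D, H} — a partial dependency, so 2NF is violated.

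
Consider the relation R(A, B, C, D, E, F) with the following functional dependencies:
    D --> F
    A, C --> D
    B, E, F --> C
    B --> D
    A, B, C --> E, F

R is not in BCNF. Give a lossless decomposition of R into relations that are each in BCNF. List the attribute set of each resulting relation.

{A, B, E}; {A, C, D}; {B, C, E}; {D, F}

Candidate keys of the original relation: {A, B, C}, {A, B, E}.
{A, B, C, D, E, F}: {D} determines {D, F} here but is not a superkey — split on D --> F, giving {D, F} and {A, B, C, D, E}.
{D, F}: every determinant is a superkey — BCNF.
{A, B, C, D, E}: {A, C} determines {A, C, D} here but is not a superkey — split on A, C --> D, giving {A, C, D} and {A, B, C, E}.
{A, C, D}: every determinant is a superkey — BCNF.
{A, B, C, E}: {B, E} determines {B, C, E} here but is not a superkey — split on B, E --> C, giving {B, C, E} and {A, B, E}.
{B, C, E}: every determinant is a superkey — BCNF.
{A, B, E}: every determinant is a superkey — BCNF.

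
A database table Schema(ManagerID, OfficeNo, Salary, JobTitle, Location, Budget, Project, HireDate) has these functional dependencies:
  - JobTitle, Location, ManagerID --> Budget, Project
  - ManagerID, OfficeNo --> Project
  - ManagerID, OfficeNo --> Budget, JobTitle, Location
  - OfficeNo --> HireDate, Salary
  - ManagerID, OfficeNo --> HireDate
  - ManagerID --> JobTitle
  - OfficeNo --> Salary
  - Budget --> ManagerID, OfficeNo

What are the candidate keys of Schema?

{Budget} is a candidate key since {Budget}⁺ = {Budget, HireDate, JobTitle, Location, ManagerID, OfficeNo, Project, Salary} covers every attribute.
{Location, ManagerID} is a candidate key since {Location, ManagerID}⁺ = {Budget, HireDate, JobTitle, Location, ManagerID, OfficeNo, Project, Salary} covers every attribute.
{ManagerID, OfficeNo} is a candidate key since {ManagerID, OfficeNo}⁺ = {Budget, HireDate, JobTitle, Location, ManagerID, OfficeNo, Project, Salary} covers every attribute.
Any other superkey properly contains one of these, so there are no further candidate keys.

{Budget}, {Location, ManagerID}, {ManagerID, OfficeNo}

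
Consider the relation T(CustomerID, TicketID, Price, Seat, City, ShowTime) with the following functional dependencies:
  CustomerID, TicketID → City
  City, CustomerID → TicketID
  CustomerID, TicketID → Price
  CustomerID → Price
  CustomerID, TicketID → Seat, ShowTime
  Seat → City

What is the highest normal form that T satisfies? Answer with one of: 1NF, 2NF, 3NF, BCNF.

Candidate keys: {City, CustomerID}, {CustomerID, Seat}, {CustomerID, TicketID}. Prime attributes: {City, CustomerID, Seat, TicketID}.
CustomerID → Price breaks BCNF: {CustomerID}⁺ = {CustomerID, Price}, so {CustomerID} is not a superkey.
CustomerID → Price determines the non-prime attribute {Price} from a non-superkey — 3NF is violated.
Since {CustomerID} ⊂ {City, CustomerID} and {CustomerID}⁺ ⊇ {Price} with {Price} non-prime, there is a partial dependency; 2NF fails.

1NF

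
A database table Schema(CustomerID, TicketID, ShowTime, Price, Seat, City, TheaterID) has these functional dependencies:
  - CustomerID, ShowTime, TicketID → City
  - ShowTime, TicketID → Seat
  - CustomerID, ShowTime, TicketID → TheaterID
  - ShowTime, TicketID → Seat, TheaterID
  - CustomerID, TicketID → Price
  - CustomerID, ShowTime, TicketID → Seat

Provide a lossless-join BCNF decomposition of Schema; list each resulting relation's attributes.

Candidate key of the original relation: {CustomerID, ShowTime, TicketID}.
In {City, CustomerID, Price, Seat, ShowTime, TheaterID, TicketID}, {ShowTime, TicketID} is not a superkey ({ShowTime, TicketID}⁺ restricted to this set is {Seat, ShowTime, TheaterID, TicketID}), so split on ShowTime, TicketID → Seat, TheaterID into {Seat, ShowTime, TheaterID, TicketID} and {City, CustomerID, Price, ShowTime, TicketID}.
{Seat, ShowTime, TheaterID, TicketID} is in BCNF.
In {City, CustomerID, Price, ShowTime, TicketID}, {CustomerID, TicketID} is not a superkey ({CustomerID, TicketID}⁺ restricted to this set is {CustomerID, Price, TicketID}), so split on CustomerID, TicketID → Price into {CustomerID, Price, TicketID} and {City, CustomerID, ShowTime, TicketID}.
{CustomerID, Price, TicketID} is in BCNF.
{City, CustomerID, ShowTime, TicketID} is in BCNF.

{City, CustomerID, ShowTime, TicketID}; {CustomerID, Price, TicketID}; {Seat, ShowTime, TheaterID, TicketID}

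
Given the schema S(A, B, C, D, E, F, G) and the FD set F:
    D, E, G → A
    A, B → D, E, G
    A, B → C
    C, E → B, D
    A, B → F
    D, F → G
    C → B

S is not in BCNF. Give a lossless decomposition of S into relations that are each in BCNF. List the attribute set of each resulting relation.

Candidate keys of the original relation: {A, B}, {A, C}, {B, D, E, F}, {B, D, E, G}, {C, E, F}, {C, E, G}.
{A, B, C, D, E, F, G}: {D, E, G} determines {A, D, E, G} here but is not a superkey — split on D, E, G → A, giving {A, D, E, G} and {B, C, D, E, F, G}.
{A, D, E, G} has no BCNF violation.
{B, C, D, E, F, G}: {C, E} determines {B, C, D, E} here but is not a superkey — split on C, E → B, D, giving {B, C, D, E} and {C, E, F, G}.
{B, C, D, E}: {C} determines {B, C} here but is not a superkey — split on C → B, giving {B, C} and {C, D, E}.
{B, C} has no BCNF violation.
{C, D, E} has no BCNF violation.
{C, E, F, G} has no BCNF violation.

{A, D, E, G}; {B, C}; {C, D, E}; {C, E, F, G}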